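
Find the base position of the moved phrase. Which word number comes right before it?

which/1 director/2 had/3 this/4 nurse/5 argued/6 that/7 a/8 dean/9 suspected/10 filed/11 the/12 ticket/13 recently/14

10

The displaced element is "which director" (word 2).
It is linked across 2 clause boundaries (that → Ø).
It functions as the subject of "filed", so the gap sits immediately after word 10 ("suspected").
Base order: This nurse had argued that a dean suspected that which director filed the ticket recently.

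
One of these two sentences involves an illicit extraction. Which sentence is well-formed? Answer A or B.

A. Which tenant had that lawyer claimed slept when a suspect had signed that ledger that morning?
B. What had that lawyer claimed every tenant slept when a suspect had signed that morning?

A

In B, the wh-phrase is extracted from inside an adjunct island (introduced by "when"), which blocks movement.
In A, the extraction path crosses only that-complement boundaries, which are transparent.
So A is grammatical.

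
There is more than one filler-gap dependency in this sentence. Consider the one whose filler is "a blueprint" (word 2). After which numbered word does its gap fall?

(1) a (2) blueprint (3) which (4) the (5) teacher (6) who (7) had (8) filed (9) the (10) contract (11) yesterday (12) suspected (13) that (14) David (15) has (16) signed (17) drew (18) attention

The displaced element is "a blueprint" (word 2).
It is linked across 1 clause boundary (that).
It functions as the direct object of "signed", so the gap sits immediately after word 16 ("signed").
Base order: The teacher who had filed the contract yesterday suspected that David has signed a blueprint.

16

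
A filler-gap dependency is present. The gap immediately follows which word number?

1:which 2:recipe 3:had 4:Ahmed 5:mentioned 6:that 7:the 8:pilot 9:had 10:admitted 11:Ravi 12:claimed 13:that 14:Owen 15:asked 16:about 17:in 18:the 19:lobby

The displaced element is "which recipe" (word 2).
It is linked across 3 clause boundaries (that → Ø → that).
It functions as the object of the preposition "about" of "asked", so the gap sits immediately after word 16 ("about").
Base order: Ahmed had mentioned that the pilot had admitted Ravi claimed that Owen asked about which recipe in the lobby.

16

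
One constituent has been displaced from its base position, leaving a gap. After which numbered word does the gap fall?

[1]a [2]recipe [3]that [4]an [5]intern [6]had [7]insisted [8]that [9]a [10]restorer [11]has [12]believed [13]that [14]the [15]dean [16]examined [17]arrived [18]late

16

The displaced element is "a recipe" (word 2).
It is linked across 2 clause boundaries (that → that).
It functions as the direct object of "examined", so the gap sits immediately after word 16 ("examined").
Base order: An intern had insisted that a restorer has believed that the dean examined a recipe.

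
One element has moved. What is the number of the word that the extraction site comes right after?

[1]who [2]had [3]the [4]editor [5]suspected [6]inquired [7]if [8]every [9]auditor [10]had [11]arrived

The displaced element is "who" (word 1).
It is linked across 1 clause boundary (Ø).
It functions as the subject of "inquired", so the gap sits immediately after word 5 ("suspected").
Base order: The editor had suspected who inquired if every auditor had arrived.

5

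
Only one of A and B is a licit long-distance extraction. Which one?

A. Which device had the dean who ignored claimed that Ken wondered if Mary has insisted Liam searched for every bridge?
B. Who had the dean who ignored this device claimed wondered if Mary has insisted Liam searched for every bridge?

B

In A, the wh-phrase is extracted from inside a complex-NP island (relative clause) (introduced by "who"), which blocks movement.
In B, the extraction path crosses only that-complement boundaries, which are transparent.
So B is grammatical.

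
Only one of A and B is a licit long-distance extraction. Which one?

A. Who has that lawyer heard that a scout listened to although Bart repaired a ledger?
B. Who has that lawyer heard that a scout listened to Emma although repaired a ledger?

In B, the wh-phrase is extracted from inside an adjunct island (introduced by "although"), which blocks movement.
In A, the extraction path crosses only that-complement boundaries, which are transparent.
So A is grammatical.

A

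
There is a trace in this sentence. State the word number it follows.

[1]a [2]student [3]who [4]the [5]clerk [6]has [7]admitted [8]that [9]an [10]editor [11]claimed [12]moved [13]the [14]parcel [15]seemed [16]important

11

The displaced element is "a student" (word 2).
It is linked across 2 clause boundaries (that → Ø).
It functions as the subject of "moved", so the gap sits immediately after word 11 ("claimed").
Base order: The clerk has admitted that an editor claimed that a student moved the parcel.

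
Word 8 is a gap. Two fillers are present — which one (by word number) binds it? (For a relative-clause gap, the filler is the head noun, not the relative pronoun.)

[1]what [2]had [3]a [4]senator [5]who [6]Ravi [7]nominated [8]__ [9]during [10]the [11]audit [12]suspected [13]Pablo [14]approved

4

The marked gap is inside the relative clause, the direct object of "nominated".
Its filler is the head noun "senator" (via "who"), at word 4.
(The other dependency links word 1 to a gap after word 14.)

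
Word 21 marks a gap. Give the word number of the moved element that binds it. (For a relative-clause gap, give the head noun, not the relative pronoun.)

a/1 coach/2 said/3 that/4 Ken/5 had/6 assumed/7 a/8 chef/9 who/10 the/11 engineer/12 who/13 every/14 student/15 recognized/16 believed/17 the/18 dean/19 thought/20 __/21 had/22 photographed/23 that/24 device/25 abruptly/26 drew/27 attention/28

9

The gap at 21 is the subject of "photographed", inside a relative clause.
The relative pronoun is "who" (word 10); it is bound by the head noun immediately before it.
Its filler is the head noun "chef", at word 9.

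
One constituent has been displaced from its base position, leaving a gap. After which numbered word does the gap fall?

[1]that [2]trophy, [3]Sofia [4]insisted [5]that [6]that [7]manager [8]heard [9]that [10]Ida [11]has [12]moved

The displaced element is "that trophy" (word 2).
It is linked across 2 clause boundaries (that → that).
It functions as the direct object of "moved", so the gap sits immediately after word 12 ("moved").
Base order: Sofia insisted that that manager heard that Ida has moved that trophy.

12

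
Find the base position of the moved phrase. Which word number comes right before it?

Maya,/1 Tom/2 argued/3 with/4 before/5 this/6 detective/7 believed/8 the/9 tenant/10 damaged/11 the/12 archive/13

4

The displaced element is "Maya" (word 1).
It functions as the object of the preposition "with" of "argued", so the gap sits immediately after word 4 ("with").
Base order: Tom argued with Maya before this detective believed the tenant damaged the archive.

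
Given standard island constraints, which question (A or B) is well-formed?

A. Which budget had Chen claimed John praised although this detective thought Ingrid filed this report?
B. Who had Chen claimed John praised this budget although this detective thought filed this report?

A

In B, the wh-phrase is extracted from inside an adjunct island (introduced by "although"), which blocks movement.
In A, the extraction path crosses only that-complement boundaries, which are transparent.
So A is grammatical.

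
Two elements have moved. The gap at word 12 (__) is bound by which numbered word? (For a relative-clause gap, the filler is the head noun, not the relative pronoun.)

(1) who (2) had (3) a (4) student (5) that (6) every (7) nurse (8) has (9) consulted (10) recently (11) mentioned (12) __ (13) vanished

The marked gap is the subject of "vanished".
Its filler is the fronted wh-phrase "who", at word 1.
(The other dependency links word 4 to a gap after word 9.)

1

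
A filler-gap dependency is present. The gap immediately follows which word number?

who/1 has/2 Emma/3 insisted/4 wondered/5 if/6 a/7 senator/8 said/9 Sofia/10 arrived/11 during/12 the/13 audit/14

4

The displaced element is "who" (word 1).
It is linked across 1 clause boundary (Ø).
It functions as the subject of "wondered", so the gap sits immediately after word 4 ("insisted").
Base order: Emma has insisted that who wondered if a senator said Sofia arrived during the audit.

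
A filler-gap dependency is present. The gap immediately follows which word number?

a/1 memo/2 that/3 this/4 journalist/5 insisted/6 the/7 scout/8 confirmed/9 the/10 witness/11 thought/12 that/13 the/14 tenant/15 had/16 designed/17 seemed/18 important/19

The displaced element is "a memo" (word 2).
It is linked across 3 clause boundaries (Ø → Ø → that).
It functions as the direct object of "designed", so the gap sits immediately after word 17 ("designed").
Base order: This journalist insisted the scout confirmed the witness thought that the tenant had designed a memo.

17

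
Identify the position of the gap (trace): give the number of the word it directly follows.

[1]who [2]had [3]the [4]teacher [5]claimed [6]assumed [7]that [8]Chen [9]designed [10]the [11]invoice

The displaced element is "who" (word 1).
It is linked across 1 clause boundary (Ø).
It functions as the subject of "assumed", so the gap sits immediately after word 5 ("claimed").
Base order: The teacher had claimed that who assumed that Chen designed the invoice.

5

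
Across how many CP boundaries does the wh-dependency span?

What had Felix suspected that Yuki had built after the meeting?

"what" is extracted from the object of "built".
Boundaries crossed, outermost first: [that] — 1 in total.

1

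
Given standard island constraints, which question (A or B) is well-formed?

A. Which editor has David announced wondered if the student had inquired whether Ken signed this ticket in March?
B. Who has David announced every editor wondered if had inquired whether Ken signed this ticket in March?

In B, the wh-phrase is extracted from inside a wh-island (introduced by "if"), which blocks movement.
In A, the extraction path crosses only that-complement boundaries, which are transparent.
So A is grammatical.

A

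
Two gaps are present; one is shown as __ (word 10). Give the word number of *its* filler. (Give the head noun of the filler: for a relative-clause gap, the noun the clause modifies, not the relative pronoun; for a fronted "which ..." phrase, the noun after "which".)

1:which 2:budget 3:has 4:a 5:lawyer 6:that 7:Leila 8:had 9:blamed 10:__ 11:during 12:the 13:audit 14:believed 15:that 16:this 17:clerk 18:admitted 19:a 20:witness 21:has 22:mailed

5

The marked gap is inside the relative clause, the direct object of "blamed".
Its filler is the head noun "lawyer" (via "that"), at word 5.
(The other dependency links word 2 to a gap after word 22.)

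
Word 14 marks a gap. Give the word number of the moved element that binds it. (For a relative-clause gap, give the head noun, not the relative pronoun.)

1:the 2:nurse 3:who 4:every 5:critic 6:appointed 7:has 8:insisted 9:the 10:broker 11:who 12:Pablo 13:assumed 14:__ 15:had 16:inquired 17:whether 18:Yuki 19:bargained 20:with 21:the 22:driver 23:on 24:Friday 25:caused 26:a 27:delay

The gap at 14 is the subject of "inquired", inside a relative clause.
The relative pronoun is "who" (word 11); it is bound by the head noun immediately before it.
Its filler is the head noun "broker", at word 10.

10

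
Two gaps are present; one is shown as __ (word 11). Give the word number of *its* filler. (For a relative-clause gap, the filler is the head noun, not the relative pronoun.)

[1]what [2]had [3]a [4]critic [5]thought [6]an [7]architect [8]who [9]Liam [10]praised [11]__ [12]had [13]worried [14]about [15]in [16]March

7

The marked gap is inside the relative clause, the direct object of "praised".
Its filler is the head noun "architect" (via "who"), at word 7.
(The other dependency links word 1 to a gap after word 14.)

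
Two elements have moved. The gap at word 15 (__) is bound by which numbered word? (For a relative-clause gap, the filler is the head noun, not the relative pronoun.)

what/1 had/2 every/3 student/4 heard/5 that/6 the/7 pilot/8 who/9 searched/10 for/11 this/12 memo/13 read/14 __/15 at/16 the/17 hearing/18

The marked gap is the direct object of "read".
Its filler is the fronted wh-phrase "what", at word 1.
(The other dependency links word 8 to a gap after word 9.)

1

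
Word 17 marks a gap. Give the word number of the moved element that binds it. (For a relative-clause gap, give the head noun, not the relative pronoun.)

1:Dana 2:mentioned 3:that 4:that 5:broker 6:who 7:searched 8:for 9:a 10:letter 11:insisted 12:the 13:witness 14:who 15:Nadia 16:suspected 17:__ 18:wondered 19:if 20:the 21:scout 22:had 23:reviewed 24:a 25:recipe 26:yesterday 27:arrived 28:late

13

The gap at 17 is the subject of "wondered", inside a relative clause.
The relative pronoun is "who" (word 14); it is bound by the head noun immediately before it.
Its filler is the head noun "witness", at word 13.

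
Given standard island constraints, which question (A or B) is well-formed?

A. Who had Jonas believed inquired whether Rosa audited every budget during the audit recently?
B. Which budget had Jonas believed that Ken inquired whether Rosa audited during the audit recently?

In B, the wh-phrase is extracted from inside a wh-island (introduced by "whether"), which blocks movement.
In A, the extraction path crosses only that-complement boundaries, which are transparent.
So A is grammatical.

A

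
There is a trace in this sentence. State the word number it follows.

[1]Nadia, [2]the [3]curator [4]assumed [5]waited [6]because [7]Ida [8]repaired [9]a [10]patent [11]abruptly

4

The displaced element is "Nadia" (word 1).
It is linked across 1 clause boundary (Ø).
It functions as the subject of "waited", so the gap sits immediately after word 4 ("assumed").
Base order: The curator assumed that Nadia waited because Ida repaired a patent abruptly.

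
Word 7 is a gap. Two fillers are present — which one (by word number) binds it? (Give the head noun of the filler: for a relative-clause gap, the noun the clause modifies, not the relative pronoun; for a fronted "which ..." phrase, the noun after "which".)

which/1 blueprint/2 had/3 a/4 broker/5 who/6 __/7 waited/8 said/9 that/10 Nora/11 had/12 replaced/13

5

The marked gap is inside the relative clause, the subject of "waited".
Its filler is the head noun "broker" (via "who"), at word 5.
(The other dependency links word 2 to a gap after word 13.)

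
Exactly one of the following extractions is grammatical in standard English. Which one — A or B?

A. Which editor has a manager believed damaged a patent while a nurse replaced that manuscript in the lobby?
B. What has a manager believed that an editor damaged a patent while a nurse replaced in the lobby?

In B, the wh-phrase is extracted from inside an adjunct island (introduced by "while"), which blocks movement.
In A, the extraction path crosses only that-complement boundaries, which are transparent.
So A is grammatical.

A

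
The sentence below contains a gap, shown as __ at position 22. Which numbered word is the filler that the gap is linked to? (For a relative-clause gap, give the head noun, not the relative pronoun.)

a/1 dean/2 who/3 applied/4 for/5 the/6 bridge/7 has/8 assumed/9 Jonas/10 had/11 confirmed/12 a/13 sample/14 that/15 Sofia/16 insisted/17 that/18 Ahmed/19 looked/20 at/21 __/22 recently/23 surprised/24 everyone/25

14

The gap at 22 is the prepositional object of "looked", inside a relative clause.
The relative pronoun is "that" (word 15); it is bound by the head noun immediately before it.
Its filler is the head noun "sample", at word 14.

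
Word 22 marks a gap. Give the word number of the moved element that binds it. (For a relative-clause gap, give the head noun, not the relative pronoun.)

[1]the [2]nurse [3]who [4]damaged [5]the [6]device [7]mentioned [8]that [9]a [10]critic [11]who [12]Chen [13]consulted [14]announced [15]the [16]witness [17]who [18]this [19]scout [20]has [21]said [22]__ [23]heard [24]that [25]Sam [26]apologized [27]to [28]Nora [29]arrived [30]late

The gap at 22 is the subject of "heard", inside a relative clause.
The relative pronoun is "who" (word 17); it is bound by the head noun immediately before it.
Its filler is the head noun "witness", at word 16.

16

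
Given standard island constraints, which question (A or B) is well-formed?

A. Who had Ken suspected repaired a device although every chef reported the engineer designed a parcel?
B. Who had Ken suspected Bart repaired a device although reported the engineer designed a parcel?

A

In B, the wh-phrase is extracted from inside an adjunct island (introduced by "although"), which blocks movement.
In A, the extraction path crosses only that-complement boundaries, which are transparent.
So A is grammatical.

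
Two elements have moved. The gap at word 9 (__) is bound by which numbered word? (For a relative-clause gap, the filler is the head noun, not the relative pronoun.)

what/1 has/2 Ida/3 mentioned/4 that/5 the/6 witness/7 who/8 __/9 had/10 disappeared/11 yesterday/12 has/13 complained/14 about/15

The marked gap is inside the relative clause, the subject of "disappeared".
Its filler is the head noun "witness" (via "who"), at word 7.
(The other dependency links word 1 to a gap after word 15.)

7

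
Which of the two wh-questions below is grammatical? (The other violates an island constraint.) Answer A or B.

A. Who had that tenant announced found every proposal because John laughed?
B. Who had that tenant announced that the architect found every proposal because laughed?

A

In B, the wh-phrase is extracted from inside an adjunct island (introduced by "because"), which blocks movement.
In A, the extraction path crosses only that-complement boundaries, which are transparent.
So A is grammatical.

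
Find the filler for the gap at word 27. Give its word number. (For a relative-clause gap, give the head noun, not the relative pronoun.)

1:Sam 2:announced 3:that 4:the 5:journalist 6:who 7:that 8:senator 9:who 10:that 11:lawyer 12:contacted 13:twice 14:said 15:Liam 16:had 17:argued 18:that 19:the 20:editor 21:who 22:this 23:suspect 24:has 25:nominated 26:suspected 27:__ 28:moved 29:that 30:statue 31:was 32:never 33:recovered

The gap at 27 is the subject of "moved", inside a relative clause.
The relative pronoun is "who" (word 6); it is bound by the head noun immediately before it.
Its filler is the head noun "journalist", at word 5.

5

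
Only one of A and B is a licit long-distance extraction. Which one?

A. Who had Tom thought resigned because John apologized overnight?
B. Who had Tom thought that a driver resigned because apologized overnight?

A

In B, the wh-phrase is extracted from inside an adjunct island (introduced by "because"), which blocks movement.
In A, the extraction path crosses only that-complement boundaries, which are transparent.
So A is grammatical.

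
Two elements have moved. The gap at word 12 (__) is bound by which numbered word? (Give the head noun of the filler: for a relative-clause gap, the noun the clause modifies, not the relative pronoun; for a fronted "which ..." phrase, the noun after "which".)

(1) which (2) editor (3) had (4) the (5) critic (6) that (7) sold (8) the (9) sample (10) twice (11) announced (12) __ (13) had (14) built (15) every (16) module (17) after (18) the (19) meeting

The marked gap is the subject of "built".
Its filler is the fronted wh-phrase "which editor", at word 2.
(The other dependency links word 5 to a gap after word 6.)

2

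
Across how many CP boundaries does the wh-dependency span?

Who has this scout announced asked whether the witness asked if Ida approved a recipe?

"who" is extracted from the subject of "asked".
Boundaries crossed, outermost first: [Ø] — 1 in total.

1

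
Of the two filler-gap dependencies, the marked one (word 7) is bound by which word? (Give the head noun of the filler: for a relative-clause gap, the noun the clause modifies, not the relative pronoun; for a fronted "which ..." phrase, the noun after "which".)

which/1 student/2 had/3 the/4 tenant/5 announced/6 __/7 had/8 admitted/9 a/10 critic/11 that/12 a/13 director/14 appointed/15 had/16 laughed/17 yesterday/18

The marked gap is the subject of "admitted".
Its filler is the fronted wh-phrase "which student", at word 2.
(The other dependency links word 11 to a gap after word 15.)

2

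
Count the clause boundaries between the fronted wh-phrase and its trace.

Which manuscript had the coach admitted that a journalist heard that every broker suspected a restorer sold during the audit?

3

"which manuscript" is extracted from the object of "sold".
Boundaries crossed, outermost first: [that], [that], [Ø] — 3 in total.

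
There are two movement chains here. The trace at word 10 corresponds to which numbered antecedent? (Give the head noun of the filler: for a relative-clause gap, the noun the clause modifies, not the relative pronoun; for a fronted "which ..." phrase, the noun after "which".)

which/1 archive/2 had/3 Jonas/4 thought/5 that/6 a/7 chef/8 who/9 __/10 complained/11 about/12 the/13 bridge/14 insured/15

The marked gap is inside the relative clause, the subject of "complained".
Its filler is the head noun "chef" (via "who"), at word 8.
(The other dependency links word 2 to a gap after word 15.)

8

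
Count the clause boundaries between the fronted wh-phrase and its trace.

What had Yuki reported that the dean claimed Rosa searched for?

"what" is extracted from the PP object of "searched".
Boundaries crossed, outermost first: [that], [Ø] — 2 in total.

2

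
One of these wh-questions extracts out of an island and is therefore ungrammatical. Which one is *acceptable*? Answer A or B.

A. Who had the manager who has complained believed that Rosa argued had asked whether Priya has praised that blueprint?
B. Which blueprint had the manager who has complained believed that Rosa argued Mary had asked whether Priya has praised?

In B, the wh-phrase is extracted from inside a wh-island (introduced by "whether"), which blocks movement.
In A, the extraction path crosses only that-complement boundaries, which are transparent.
So A is grammatical.

A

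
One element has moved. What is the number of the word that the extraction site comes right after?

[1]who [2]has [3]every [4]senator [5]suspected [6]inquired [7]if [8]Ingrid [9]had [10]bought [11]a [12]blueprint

5

The displaced element is "who" (word 1).
It is linked across 1 clause boundary (Ø).
It functions as the subject of "inquired", so the gap sits immediately after word 5 ("suspected").
Base order: Every senator has suspected that who inquired if Ingrid had bought a blueprint.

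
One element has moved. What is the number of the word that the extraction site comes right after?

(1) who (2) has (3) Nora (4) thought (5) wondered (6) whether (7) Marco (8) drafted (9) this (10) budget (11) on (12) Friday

The displaced element is "who" (word 1).
It is linked across 1 clause boundary (Ø).
It functions as the subject of "wondered", so the gap sits immediately after word 4 ("thought").
Base order: Nora has thought that who wondered whether Marco drafted this budget on Friday.

4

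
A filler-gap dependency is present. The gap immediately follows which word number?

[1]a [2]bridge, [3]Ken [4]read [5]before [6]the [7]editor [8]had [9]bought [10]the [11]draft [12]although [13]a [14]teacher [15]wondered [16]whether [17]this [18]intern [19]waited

4

The displaced element is "a bridge" (word 2).
It functions as the direct object of "read", so the gap sits immediately after word 4 ("read").
Base order: Ken read a bridge before the editor had bought the draft although a teacher wondered whether this intern waited.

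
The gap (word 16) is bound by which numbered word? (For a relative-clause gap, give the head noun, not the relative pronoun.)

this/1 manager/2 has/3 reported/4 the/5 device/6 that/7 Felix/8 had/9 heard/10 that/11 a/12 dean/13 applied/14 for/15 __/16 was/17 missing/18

The gap at 16 is the prepositional object of "applied", inside a relative clause.
The relative pronoun is "that" (word 7); it is bound by the head noun immediately before it.
Its filler is the head noun "device", at word 6.

6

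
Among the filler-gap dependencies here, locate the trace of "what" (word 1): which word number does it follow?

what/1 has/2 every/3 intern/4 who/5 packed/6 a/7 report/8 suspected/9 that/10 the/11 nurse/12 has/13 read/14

The displaced element is "what" (word 1).
It is linked across 1 clause boundary (that).
It functions as the direct object of "read", so the gap sits immediately after word 14 ("read").
Base order: Every intern who packed a report has suspected that the nurse has read what.

14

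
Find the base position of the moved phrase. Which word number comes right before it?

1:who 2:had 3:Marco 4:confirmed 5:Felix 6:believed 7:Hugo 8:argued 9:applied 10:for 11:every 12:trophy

The displaced element is "who" (word 1).
It is linked across 3 clause boundaries (Ø → Ø → Ø).
It functions as the subject of "applied", so the gap sits immediately after word 8 ("argued").
Base order: Marco had confirmed Felix believed Hugo argued that who applied for every trophy.

8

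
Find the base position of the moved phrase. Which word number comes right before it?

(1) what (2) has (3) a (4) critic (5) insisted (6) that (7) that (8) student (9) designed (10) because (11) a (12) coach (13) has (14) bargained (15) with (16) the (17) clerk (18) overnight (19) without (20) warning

The displaced element is "what" (word 1).
It is linked across 1 clause boundary (that).
It functions as the direct object of "designed", so the gap sits immediately after word 9 ("designed").
Base order: A critic has insisted that that student designed what because a coach has bargained with the clerk overnight without warning.

9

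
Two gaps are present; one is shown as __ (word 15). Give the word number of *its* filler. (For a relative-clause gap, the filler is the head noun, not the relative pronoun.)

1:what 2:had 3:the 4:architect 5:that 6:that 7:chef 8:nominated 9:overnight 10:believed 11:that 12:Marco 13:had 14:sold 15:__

The marked gap is the direct object of "sold".
Its filler is the fronted wh-phrase "what", at word 1.
(The other dependency links word 4 to a gap after word 8.)

1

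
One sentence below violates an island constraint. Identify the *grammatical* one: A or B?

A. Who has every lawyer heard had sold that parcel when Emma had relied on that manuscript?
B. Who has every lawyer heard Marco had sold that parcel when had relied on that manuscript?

A

In B, the wh-phrase is extracted from inside an adjunct island (introduced by "when"), which blocks movement.
In A, the extraction path crosses only that-complement boundaries, which are transparent.
So A is grammatical.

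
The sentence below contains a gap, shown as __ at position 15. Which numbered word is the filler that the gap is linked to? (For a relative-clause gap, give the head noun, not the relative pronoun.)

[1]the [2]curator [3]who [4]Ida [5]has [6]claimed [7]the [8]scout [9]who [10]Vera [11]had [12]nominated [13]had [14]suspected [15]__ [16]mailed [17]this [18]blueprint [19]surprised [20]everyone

2

The gap at 15 is the subject of "mailed", inside a relative clause.
The relative pronoun is "who" (word 3); it is bound by the head noun immediately before it.
Its filler is the head noun "curator", at word 2.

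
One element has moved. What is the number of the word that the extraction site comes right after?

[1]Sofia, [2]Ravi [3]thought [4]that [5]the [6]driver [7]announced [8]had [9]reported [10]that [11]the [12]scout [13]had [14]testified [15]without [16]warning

The displaced element is "Sofia" (word 1).
It is linked across 2 clause boundaries (that → Ø).
It functions as the subject of "reported", so the gap sits immediately after word 7 ("announced").
Base order: Ravi thought that the driver announced that Sofia had reported that the scout had testified without warning.

7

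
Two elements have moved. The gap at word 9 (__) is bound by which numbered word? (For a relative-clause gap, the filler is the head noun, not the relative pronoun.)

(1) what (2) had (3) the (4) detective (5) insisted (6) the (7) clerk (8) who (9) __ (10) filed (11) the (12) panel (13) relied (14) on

7

The marked gap is inside the relative clause, the subject of "filed".
Its filler is the head noun "clerk" (via "who"), at word 7.
(The other dependency links word 1 to a gap after word 14.)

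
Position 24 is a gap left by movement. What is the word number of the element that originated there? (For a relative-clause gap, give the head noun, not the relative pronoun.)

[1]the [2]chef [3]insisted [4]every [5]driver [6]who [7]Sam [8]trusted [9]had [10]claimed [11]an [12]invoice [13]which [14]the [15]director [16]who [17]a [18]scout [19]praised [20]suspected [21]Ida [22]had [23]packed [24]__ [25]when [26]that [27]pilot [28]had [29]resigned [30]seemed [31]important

12

The gap at 24 is the object of "packed", inside a relative clause.
The relative pronoun is "which" (word 13); it is bound by the head noun immediately before it.
Its filler is the head noun "invoice", at word 12.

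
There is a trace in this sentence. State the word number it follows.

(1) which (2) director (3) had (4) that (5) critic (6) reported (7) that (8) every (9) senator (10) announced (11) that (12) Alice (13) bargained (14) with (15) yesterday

14

The displaced element is "which director" (word 2).
It is linked across 2 clause boundaries (that → that).
It functions as the object of the preposition "with" of "bargained", so the gap sits immediately after word 14 ("with").
Base order: That critic had reported that every senator announced that Alice bargained with which director yesterday.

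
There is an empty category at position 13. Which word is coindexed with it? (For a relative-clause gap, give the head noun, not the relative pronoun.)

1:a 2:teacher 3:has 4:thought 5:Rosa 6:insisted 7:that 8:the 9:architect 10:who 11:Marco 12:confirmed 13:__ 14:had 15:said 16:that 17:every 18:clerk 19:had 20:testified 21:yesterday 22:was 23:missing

9

The gap at 13 is the subject of "said", inside a relative clause.
The relative pronoun is "who" (word 10); it is bound by the head noun immediately before it.
Its filler is the head noun "architect", at word 9.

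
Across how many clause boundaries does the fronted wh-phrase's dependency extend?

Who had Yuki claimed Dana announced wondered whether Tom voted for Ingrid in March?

"who" is extracted from the subject of "wondered".
Boundaries crossed, outermost first: [Ø], [Ø] — 2 in total.

2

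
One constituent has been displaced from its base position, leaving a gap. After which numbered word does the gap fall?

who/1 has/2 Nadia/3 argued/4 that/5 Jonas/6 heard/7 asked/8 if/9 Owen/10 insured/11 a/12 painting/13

7

The displaced element is "who" (word 1).
It is linked across 2 clause boundaries (that → Ø).
It functions as the subject of "asked", so the gap sits immediately after word 7 ("heard").
Base order: Nadia has argued that Jonas heard who asked if Owen insured a painting.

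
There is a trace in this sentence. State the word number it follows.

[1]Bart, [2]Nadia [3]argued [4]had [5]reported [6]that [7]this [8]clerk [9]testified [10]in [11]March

3

The displaced element is "Bart" (word 1).
It is linked across 1 clause boundary (Ø).
It functions as the subject of "reported", so the gap sits immediately after word 3 ("argued").
Base order: Nadia argued Bart had reported that this clerk testified in March.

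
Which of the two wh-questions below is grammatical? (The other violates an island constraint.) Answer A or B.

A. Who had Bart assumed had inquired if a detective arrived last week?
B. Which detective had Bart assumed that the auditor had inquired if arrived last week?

In B, the wh-phrase is extracted from inside a wh-island (introduced by "if"), which blocks movement.
In A, the extraction path crosses only that-complement boundaries, which are transparent.
So A is grammatical.

A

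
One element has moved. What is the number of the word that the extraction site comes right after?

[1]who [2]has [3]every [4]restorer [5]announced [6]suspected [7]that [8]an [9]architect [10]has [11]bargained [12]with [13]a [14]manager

5

The displaced element is "who" (word 1).
It is linked across 1 clause boundary (Ø).
It functions as the subject of "suspected", so the gap sits immediately after word 5 ("announced").
Base order: Every restorer has announced that who suspected that an architect has bargained with a manager.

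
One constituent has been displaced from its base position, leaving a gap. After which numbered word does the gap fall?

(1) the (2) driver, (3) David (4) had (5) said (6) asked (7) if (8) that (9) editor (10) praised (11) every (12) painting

The displaced element is "the driver" (word 2).
It is linked across 1 clause boundary (Ø).
It functions as the subject of "asked", so the gap sits immediately after word 5 ("said").
Base order: David had said the driver asked if that editor praised every painting.

5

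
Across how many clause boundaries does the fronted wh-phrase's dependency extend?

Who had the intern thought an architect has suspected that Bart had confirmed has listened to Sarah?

"who" is extracted from the subject of "listened".
Boundaries crossed, outermost first: [Ø], [that], [Ø] — 3 in total.

3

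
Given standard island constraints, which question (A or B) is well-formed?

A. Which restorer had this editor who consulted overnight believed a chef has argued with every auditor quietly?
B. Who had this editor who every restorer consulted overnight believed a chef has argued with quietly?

In A, the wh-phrase is extracted from inside a complex-NP island (relative clause) (introduced by "who"), which blocks movement.
In B, the extraction path crosses only that-complement boundaries, which are transparent.
So B is grammatical.

B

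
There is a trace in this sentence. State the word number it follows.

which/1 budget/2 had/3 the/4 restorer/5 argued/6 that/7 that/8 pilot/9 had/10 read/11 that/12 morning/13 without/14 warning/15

The displaced element is "which budget" (word 2).
It is linked across 1 clause boundary (that).
It functions as the direct object of "read", so the gap sits immediately after word 11 ("read").
Base order: The restorer had argued that that pilot had read which budget that morning without warning.

11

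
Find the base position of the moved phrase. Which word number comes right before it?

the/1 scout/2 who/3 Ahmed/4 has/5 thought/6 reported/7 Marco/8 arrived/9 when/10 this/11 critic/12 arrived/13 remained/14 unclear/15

The displaced element is "the scout" (word 2).
It is linked across 1 clause boundary (Ø).
It functions as the subject of "reported", so the gap sits immediately after word 6 ("thought").
Base order: Ahmed has thought that the scout reported Marco arrived when this critic arrived.

6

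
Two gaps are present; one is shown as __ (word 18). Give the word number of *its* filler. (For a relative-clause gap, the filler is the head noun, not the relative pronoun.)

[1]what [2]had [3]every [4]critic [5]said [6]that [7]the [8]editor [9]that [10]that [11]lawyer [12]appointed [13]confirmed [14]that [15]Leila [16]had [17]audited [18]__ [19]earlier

1

The marked gap is the direct object of "audited".
Its filler is the fronted wh-phrase "what", at word 1.
(The other dependency links word 8 to a gap after word 12.)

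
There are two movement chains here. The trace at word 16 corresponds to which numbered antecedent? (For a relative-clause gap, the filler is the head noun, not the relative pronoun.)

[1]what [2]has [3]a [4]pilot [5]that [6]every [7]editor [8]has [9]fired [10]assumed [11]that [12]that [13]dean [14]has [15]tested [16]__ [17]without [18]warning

1

The marked gap is the direct object of "tested".
Its filler is the fronted wh-phrase "what", at word 1.
(The other dependency links word 4 to a gap after word 9.)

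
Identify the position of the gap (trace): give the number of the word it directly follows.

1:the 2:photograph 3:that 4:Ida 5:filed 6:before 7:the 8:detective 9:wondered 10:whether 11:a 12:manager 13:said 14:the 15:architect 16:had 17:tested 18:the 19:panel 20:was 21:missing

5

The displaced element is "the photograph" (word 2).
It functions as the direct object of "filed", so the gap sits immediately after word 5 ("filed").
Base order: Ida filed the photograph before the detective wondered whether a manager said the architect had tested the panel.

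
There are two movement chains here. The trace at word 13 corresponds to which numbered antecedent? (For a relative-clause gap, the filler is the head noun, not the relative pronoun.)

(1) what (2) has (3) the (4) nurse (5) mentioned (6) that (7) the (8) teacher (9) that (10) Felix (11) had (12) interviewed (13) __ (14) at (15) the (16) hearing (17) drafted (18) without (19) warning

8

The marked gap is inside the relative clause, the direct object of "interviewed".
Its filler is the head noun "teacher" (via "that"), at word 8.
(The other dependency links word 1 to a gap after word 17.)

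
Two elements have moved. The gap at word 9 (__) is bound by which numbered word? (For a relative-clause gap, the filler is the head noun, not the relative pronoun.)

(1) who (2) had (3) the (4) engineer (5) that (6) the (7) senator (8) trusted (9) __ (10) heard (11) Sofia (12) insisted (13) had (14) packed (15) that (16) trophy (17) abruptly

4

The marked gap is inside the relative clause, the direct object of "trusted".
Its filler is the head noun "engineer" (via "that"), at word 4.
(The other dependency links word 1 to a gap after word 12.)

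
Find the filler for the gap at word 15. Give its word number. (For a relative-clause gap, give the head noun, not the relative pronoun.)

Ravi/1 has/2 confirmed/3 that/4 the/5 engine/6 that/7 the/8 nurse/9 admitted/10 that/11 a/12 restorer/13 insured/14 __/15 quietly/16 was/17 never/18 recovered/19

6

The gap at 15 is the object of "insured", inside a relative clause.
The relative pronoun is "that" (word 7); it is bound by the head noun immediately before it.
Its filler is the head noun "engine", at word 6.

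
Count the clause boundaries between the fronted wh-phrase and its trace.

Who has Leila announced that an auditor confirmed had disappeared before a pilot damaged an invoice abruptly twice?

2

"who" is extracted from the subject of "disappeared".
Boundaries crossed, outermost first: [that], [Ø] — 2 in total.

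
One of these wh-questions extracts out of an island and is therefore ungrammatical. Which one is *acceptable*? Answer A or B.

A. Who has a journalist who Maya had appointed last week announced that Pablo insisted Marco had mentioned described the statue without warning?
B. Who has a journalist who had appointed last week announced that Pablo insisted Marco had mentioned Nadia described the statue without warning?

A

In B, the wh-phrase is extracted from inside a complex-NP island (relative clause) (introduced by "who"), which blocks movement.
In A, the extraction path crosses only that-complement boundaries, which are transparent.
So A is grammatical.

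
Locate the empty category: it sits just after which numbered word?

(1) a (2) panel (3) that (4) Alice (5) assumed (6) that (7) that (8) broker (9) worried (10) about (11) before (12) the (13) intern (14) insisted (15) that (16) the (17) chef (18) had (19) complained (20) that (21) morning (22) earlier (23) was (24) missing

The displaced element is "a panel" (word 2).
It is linked across 1 clause boundary (that).
It functions as the object of the preposition "about" of "worried", so the gap sits immediately after word 10 ("about").
Base order: Alice assumed that that broker worried about a panel before the intern insisted that the chef had complained that morning earlier.

10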